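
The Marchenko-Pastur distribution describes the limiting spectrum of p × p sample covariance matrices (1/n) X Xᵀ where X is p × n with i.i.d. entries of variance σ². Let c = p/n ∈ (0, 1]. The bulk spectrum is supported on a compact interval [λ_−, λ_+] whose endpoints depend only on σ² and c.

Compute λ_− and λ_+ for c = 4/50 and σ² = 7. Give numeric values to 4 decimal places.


c = 4/50 = 0.080000; √c = 0.282843.
λ_− = σ² (1 − √c)² = 7 · (1 − 0.282843)² = 7 · (0.717157)² = 3.600202.
λ_+ = σ² (1 + √c)² = 7 · (1 + 0.282843)² = 7 · (1.282843)² = 11.519798.

Rounded to 4 decimal places: λ_− ≈ 3.6002, λ_+ ≈ 11.5198.


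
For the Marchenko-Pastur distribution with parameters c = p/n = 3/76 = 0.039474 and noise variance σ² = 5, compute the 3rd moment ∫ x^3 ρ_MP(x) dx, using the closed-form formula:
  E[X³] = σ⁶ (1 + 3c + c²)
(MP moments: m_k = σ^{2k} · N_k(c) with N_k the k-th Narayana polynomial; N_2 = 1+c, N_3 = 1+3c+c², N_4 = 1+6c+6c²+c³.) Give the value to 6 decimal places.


E[X³] = σ⁶ (1 + 3c + c²) (third MP moment). With σ² = 5 (so σ⁶ = 125) and c = 3/76 = 0.039474: E[X³] = 125 · (1 + 3·0.039474 + (0.039474)²) = 125 · 1.119979.

So E[X^3] = 139.997403.


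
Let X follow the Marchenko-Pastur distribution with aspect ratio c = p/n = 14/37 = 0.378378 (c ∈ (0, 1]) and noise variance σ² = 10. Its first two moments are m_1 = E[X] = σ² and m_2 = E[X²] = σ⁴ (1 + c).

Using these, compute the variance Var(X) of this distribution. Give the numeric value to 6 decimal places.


m_1 = E[X] = σ² = 10, so m_1² = 100.
m_2 = E[X²] = σ⁴ (1 + c) = 100 · (1 + 0.378378) = 100 · 1.378378 = 137.837838.
(Note m_2 − m_1² simplifies to c · σ⁴ = 0.378378 · 100.)

Var(X) = m_2 − m_1² = 137.837838 − 100 = 37.837838.


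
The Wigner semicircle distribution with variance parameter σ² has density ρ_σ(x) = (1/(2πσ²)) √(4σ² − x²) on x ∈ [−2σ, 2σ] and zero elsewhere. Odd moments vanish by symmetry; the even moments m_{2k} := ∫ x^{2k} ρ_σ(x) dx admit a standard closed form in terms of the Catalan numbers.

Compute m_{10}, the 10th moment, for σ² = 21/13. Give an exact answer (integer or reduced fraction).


By the scaled semicircle moment identity, m_{2k} = σ^{2k} · C_k with k = 5.
C_5 = (1/(k+1)) · C(2k, k) = (1/6) · C(10, 5) = (1/6) · 252 = 42.
σ^{2k} = (σ²)^k = (21/13)^5 = 4084101/371293.

Therefore m_{10} = σ^{10} · C_5 = (4084101/371293) · 42 = 171532242/371293.


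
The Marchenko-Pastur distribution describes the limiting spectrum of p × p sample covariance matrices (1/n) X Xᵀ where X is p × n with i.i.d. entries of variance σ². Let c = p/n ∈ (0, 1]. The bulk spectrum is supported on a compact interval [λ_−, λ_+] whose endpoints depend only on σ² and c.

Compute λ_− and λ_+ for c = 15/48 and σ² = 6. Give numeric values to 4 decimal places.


c = 15/48 = 0.312500; √c = 0.559017.
λ_− = σ² (1 − √c)² = 6 · (1 − 0.559017)² = 6 · (0.440983)² = 1.166796.
λ_+ = σ² (1 + √c)² = 6 · (1 + 0.559017)² = 6 · (1.559017)² = 14.583204.

Rounded to 4 decimal places: λ_− ≈ 1.1668, λ_+ ≈ 14.5832.


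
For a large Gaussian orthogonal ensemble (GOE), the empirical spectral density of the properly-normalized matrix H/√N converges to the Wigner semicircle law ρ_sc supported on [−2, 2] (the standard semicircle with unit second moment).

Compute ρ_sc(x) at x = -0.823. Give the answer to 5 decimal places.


ρ_sc(x) = (1/(2π)) √(4 − x²). With x = -0.823:
  4 − x² = 4 − (-0.823)² = 4 − 0.677329 = 3.322671.
  √(4 − x²) = 1.822820.
  1/(2π) = 0.159155.
  ρ_sc(-0.823) = 0.159155 · 1.822820 = 0.290111.

Rounded to 5 decimal places: ρ_sc(-0.823) ≈ 0.29011.


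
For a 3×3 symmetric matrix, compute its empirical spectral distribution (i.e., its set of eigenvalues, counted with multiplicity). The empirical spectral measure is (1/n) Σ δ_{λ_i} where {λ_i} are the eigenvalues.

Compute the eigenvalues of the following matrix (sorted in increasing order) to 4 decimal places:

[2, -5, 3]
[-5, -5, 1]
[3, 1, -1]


Since M is real symmetric, all three eigenvalues are real; they are the roots of det(λI − M) = λ³ − (tr M) λ² + s λ − det M, where s is the sum of the principal 2×2 minors.
tr M = 2 + (-5) + (-1) = -4.
s = (2·(-5) − (-5)²) + (2·(-1) − 3²) + ((-5)·(-1) − 1²) = -35 + (-11) + 4 = -42.
det M (expand along row 1) = 2·4 − (-5)·2 + 3·10 = 48.
Characteristic polynomial: λ³ + 4λ² − 42λ − 48 = 0.
Substitute λ = y + (tr M)/3 = y − 1.333333 to remove the quadratic term: y³ + p·y + q = 0 with p = s − (tr M)²/3 = -47.333333 and q = −2(tr M)³/27 + (tr M)·s/3 − det M = 12.740741.
Three real roots ⇒ use the trigonometric (Viète) form: r = 2√(−p/3) = 7.944250, φ = arccos(3q/(p·r)) = arccos(-0.101647) = 1.672620 rad.
y_k = r·cos(φ/3 − 2πk/3) for k = 0, 1, 2 gives y = 6.741168, 0.269585, -7.010752.
λ_k = y_k − 1.333333 gives λ = 5.4078, -1.0637, -8.3441 (check: the sum is -4.0000 = tr M).

Eigenvalues sorted in increasing order: [-8.3441, -1.0637, 5.4078].


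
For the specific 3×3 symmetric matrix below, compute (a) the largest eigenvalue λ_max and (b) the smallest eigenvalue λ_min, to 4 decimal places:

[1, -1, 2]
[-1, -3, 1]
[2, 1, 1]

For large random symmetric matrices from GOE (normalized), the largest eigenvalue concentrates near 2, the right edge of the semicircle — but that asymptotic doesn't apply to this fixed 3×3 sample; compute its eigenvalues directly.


Since M is real symmetric, all three eigenvalues are real; they are the roots of det(λI − M) = λ³ − (tr M) λ² + s λ − det M, where s is the sum of the principal 2×2 minors.
tr M = 1 + (-3) + 1 = -1.
s = (1·(-3) − (-1)²) + (1·1 − 2²) + ((-3)·1 − 1²) = -4 + (-3) + (-4) = -11.
det M (expand along row 1) = 1·(-4) − (-1)·(-3) + 2·5 = 3.
Characteristic polynomial: λ³ + λ² − 11λ − 3 = 0.
Substitute λ = y + (tr M)/3 = y − 0.333333 to remove the quadratic term: y³ + p·y + q = 0 with p = s − (tr M)²/3 = -11.333333 and q = −2(tr M)³/27 + (tr M)·s/3 − det M = 0.740741.
Three real roots ⇒ use the trigonometric (Viète) form: r = 2√(−p/3) = 3.887301, φ = arccos(3q/(p·r)) = arccos(-0.050441) = 1.621259 rad.
y_k = r·cos(φ/3 − 2πk/3) for k = 0, 1, 2 gives y = 3.333333, 0.065384, -3.398717.
λ_k = y_k − 0.333333 gives λ = 3.0000, -0.2679, -3.7321 (check: the sum is -1.0000 = tr M).

Hence λ_max = 3.0000 and λ_min = -3.7321.


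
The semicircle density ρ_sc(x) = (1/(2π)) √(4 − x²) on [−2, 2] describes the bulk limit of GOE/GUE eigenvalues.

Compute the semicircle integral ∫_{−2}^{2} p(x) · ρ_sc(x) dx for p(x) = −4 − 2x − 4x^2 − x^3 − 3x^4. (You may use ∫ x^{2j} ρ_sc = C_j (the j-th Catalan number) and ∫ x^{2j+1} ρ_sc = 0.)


Write p(x) = Σ a_i x^i, split into monomials and integrate each against ρ_sc separately.
Using ∫ x^{2j} ρ_sc = C_j = (1/(j+1)) C(2j, j) (Catalan numbers) and ∫ x^{2j+1} ρ_sc = 0 (odd monomials vanish by symmetry):
  i = 0 (even): a_0 · C_{0} = -4 · 1 = -4
  i = 1 (odd): ∫ x^1 ρ_sc = 0 (vanishes)
  i = 2 (even): a_2 · C_{1} = -4 · 1 = -4
  i = 3 (odd): ∫ x^3 ρ_sc = 0 (vanishes)
  i = 4 (even): a_4 · C_{2} = -3 · 2 = -6

Summing the contributions: ∫_{−2}^{2} p(x) ρ_sc(x) dx = (-4) + (-4) + (-6) = -14.


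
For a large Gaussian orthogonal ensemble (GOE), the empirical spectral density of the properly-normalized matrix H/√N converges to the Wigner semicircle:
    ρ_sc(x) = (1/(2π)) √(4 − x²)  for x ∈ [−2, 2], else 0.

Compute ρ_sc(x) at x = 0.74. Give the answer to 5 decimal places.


ρ_sc(x) = (1/(2π)) √(4 − x²). With x = 0.74:
  4 − x² = 4 − (0.74)² = 4 − 0.547600 = 3.452400.
  √(4 − x²) = 1.858064.
  1/(2π) = 0.159155.
  ρ_sc(0.74) = 0.159155 · 1.858064 = 0.295720.

Rounded to 5 decimal places: ρ_sc(0.74) ≈ 0.29572.


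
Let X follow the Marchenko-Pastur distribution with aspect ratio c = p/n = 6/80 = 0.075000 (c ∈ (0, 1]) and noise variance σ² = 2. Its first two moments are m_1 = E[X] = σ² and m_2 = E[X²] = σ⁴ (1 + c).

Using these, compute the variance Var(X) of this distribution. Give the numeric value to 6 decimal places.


m_1 = E[X] = σ² = 2, so m_1² = 4.
m_2 = E[X²] = σ⁴ (1 + c) = 4 · (1 + 0.075000) = 4 · 1.075000 = 4.300000.
(Note m_2 − m_1² simplifies to c · σ⁴ = 0.075000 · 4.)

Var(X) = m_2 − m_1² = 4.300000 − 4 = 0.300000.


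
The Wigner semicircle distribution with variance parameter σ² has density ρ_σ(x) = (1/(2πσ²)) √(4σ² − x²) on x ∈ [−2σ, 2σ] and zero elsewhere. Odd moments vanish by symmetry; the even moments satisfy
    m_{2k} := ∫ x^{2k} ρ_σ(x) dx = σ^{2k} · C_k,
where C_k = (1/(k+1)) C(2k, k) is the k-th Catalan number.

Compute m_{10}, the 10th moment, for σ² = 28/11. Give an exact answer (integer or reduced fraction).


By the scaled semicircle moment identity, m_{2k} = σ^{2k} · C_k with k = 5.
C_5 = (1/(k+1)) · C(2k, k) = (1/6) · C(10, 5) = (1/6) · 252 = 42.
σ^{2k} = (σ²)^k = (28/11)^5 = 17210368/161051.

Therefore m_{10} = σ^{10} · C_5 = (17210368/161051) · 42 = 722835456/161051.


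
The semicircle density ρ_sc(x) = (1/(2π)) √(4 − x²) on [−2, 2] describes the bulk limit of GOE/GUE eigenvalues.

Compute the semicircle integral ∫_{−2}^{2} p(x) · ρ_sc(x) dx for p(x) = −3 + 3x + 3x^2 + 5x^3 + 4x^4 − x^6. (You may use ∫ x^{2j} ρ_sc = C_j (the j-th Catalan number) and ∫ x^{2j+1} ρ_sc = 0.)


Write p(x) = Σ a_i x^i, split into monomials and integrate each against ρ_sc separately.
Using ∫ x^{2j} ρ_sc = C_j = (1/(j+1)) C(2j, j) (Catalan numbers) and ∫ x^{2j+1} ρ_sc = 0 (odd monomials vanish by symmetry):
  i = 0 (even): a_0 · C_{0} = -3 · 1 = -3
  i = 1 (odd): ∫ x^1 ρ_sc = 0 (vanishes)
  i = 2 (even): a_2 · C_{1} = 3 · 1 = 3
  i = 3 (odd): ∫ x^3 ρ_sc = 0 (vanishes)
  i = 4 (even): a_4 · C_{2} = 4 · 2 = 8
  i = 6 (even): a_6 · C_{3} = -1 · 5 = -5

Summing the contributions: ∫_{−2}^{2} p(x) ρ_sc(x) dx = (-3) + 3 + 8 + (-5) = 3.


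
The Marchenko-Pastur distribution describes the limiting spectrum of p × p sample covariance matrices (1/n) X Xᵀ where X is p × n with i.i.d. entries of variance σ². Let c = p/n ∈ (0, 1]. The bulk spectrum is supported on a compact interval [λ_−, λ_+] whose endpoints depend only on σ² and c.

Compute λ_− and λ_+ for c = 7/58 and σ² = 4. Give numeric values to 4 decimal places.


c = 7/58 = 0.120690; √c = 0.347404.
λ_− = σ² (1 − √c)² = 4 · (1 − 0.347404)² = 4 · (0.652596)² = 1.703525.
λ_+ = σ² (1 + √c)² = 4 · (1 + 0.347404)² = 4 · (1.347404)² = 7.261992.

Rounded to 4 decimal places: λ_− ≈ 1.7035, λ_+ ≈ 7.2620.


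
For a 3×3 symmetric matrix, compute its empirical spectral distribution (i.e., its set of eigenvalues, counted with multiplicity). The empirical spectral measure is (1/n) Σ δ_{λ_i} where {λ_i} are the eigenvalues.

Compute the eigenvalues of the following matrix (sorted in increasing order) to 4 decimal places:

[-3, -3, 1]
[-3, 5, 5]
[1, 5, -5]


Since M is real symmetric, all three eigenvalues are real; they are the roots of det(λI − M) = λ³ − (tr M) λ² + s λ − det M, where s is the sum of the principal 2×2 minors.
tr M = -3 + 5 + (-5) = -3.
s = ((-3)·5 − (-3)²) + ((-3)·(-5) − 1²) + (5·(-5) − 5²) = -24 + 14 + (-50) = -60.
det M (expand along row 1) = (-3)·(-50) − (-3)·10 + 1·(-20) = 160.
Characteristic polynomial: λ³ + 3λ² − 60λ − 160 = 0.
Substitute λ = y + (tr M)/3 = y − 1.000000 to remove the quadratic term: y³ + p·y + q = 0 with p = s − (tr M)²/3 = -63.000000 and q = −2(tr M)³/27 + (tr M)·s/3 − det M = -98.000000.
Three real roots ⇒ use the trigonometric (Viète) form: r = 2√(−p/3) = 9.165151, φ = arccos(3q/(p·r)) = arccos(0.509175) = 1.036570 rad.
y_k = r·cos(φ/3 − 2πk/3) for k = 0, 1, 2 gives y = 8.623475, -1.623475, -7.000000.
λ_k = y_k − 1.000000 gives λ = 7.6235, -2.6235, -8.0000 (check: the sum is -3.0000 = tr M).

Eigenvalues sorted in increasing order: [-8.0000, -2.6235, 7.6235].


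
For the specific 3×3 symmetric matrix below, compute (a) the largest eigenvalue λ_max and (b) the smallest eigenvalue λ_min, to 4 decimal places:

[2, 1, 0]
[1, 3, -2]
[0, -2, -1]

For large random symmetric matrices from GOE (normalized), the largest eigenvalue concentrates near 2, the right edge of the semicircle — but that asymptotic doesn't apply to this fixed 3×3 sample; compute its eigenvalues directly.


Since M is real symmetric, all three eigenvalues are real; they are the roots of det(λI − M) = λ³ − (tr M) λ² + s λ − det M, where s is the sum of the principal 2×2 minors.
tr M = 2 + 3 + (-1) = 4.
s = (2·3 − 1²) + (2·(-1) − 0²) + (3·(-1) − (-2)²) = 5 + (-2) + (-7) = -4.
det M (expand along row 1) = 2·(-7) − 1·(-1) + 0·(-2) = -13.
Characteristic polynomial: λ³ − 4λ² − 4λ + 13 = 0.
Substitute λ = y + (tr M)/3 = y + 1.333333 to remove the quadratic term: y³ + p·y + q = 0 with p = s − (tr M)²/3 = -9.333333 and q = −2(tr M)³/27 + (tr M)·s/3 − det M = 2.925926.
Three real roots ⇒ use the trigonometric (Viète) form: r = 2√(−p/3) = 3.527668, φ = arccos(3q/(p·r)) = arccos(-0.266600) = 1.840660 rad.
y_k = r·cos(φ/3 − 2πk/3) for k = 0, 1, 2 gives y = 2.884247, 0.316902, -3.201149.
λ_k = y_k + 1.333333 gives λ = 4.2176, 1.6502, -1.8678 (check: the sum is 4.0000 = tr M).

Hence λ_max = 4.2176 and λ_min = -1.8678.


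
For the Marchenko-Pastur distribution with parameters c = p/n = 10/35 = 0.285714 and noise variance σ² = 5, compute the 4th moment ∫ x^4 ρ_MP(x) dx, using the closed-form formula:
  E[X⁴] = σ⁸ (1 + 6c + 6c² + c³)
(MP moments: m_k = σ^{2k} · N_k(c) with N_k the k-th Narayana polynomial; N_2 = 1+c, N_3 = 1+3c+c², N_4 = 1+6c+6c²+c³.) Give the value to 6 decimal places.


E[X⁴] = σ⁸ (1 + 6c + 6c² + c³) (fourth MP moment). With σ² = 5 (so σ⁸ = 625) and c = 10/35 = 0.285714: E[X⁴] = 625 · (1 + 6·0.285714 + 6·(0.285714)² + (0.285714)³) = 625 · 3.227405.

So E[X^4] = 2017.128280.


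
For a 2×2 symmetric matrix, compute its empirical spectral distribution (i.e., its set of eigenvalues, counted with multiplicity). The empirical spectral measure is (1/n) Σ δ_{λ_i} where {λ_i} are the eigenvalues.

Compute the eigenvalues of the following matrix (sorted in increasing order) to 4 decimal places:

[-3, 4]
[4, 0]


Since M is real symmetric, both eigenvalues are real; they are the roots of det(λI − M) = λ² − (tr M) λ + det M.
tr M = -3 + 0 = -3.
det M = (-3)·0 − 4² = 0 − 16 = -16.
Characteristic polynomial: λ² + 3λ − 16 = 0.
Discriminant Δ = (tr M)² − 4·det M = 9 − (-64) = 73; √Δ = 8.544004.
λ = (tr M ± √Δ)/2 = (-3 ± 8.544004)/2, giving (tr M − √Δ)/2 = -5.7720 and (tr M + √Δ)/2 = 2.7720.

Eigenvalues sorted in increasing order: [-5.7720, 2.7720].


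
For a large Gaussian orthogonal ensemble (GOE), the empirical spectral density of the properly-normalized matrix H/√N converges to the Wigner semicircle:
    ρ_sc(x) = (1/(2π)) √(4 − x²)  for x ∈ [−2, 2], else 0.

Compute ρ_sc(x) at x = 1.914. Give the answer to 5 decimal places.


ρ_sc(x) = (1/(2π)) √(4 − x²). With x = 1.914:
  4 − x² = 4 − (1.914)² = 4 − 3.663396 = 0.336604.
  √(4 − x²) = 0.580176.
  1/(2π) = 0.159155.
  ρ_sc(1.914) = 0.159155 · 0.580176 = 0.092338.

Rounded to 5 decimal places: ρ_sc(1.914) ≈ 0.09234.


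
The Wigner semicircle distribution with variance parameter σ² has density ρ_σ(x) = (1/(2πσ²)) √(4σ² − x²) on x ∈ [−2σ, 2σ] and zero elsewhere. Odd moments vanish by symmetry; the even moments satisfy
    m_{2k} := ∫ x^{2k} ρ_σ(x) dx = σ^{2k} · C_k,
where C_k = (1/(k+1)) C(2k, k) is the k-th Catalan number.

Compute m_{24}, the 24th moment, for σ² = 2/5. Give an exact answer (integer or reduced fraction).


By the scaled semicircle moment identity, m_{2k} = σ^{2k} · C_k with k = 12.
C_12 = (1/(k+1)) · C(2k, k) = (1/13) · C(24, 12) = (1/13) · 2704156 = 208012.
σ^{2k} = (σ²)^k = (2/5)^12 = 4096/244140625.

Therefore m_{24} = σ^{24} · C_12 = (4096/244140625) · 208012 = 852017152/244140625.


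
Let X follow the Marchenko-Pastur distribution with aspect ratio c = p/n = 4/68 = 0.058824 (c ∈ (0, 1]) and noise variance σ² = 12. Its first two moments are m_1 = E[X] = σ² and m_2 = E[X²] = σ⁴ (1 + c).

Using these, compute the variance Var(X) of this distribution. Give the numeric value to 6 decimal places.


m_1 = E[X] = σ² = 12, so m_1² = 144.
m_2 = E[X²] = σ⁴ (1 + c) = 144 · (1 + 0.058824) = 144 · 1.058824 = 152.470588.
(Note m_2 − m_1² simplifies to c · σ⁴ = 0.058824 · 144.)

Var(X) = m_2 − m_1² = 152.470588 − 144 = 8.470588.


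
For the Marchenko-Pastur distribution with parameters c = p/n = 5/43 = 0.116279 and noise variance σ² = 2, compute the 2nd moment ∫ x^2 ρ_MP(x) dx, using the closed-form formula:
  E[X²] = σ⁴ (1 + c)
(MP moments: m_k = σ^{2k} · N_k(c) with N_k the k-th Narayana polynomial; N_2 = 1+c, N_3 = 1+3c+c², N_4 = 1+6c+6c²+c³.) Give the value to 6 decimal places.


E[X²] = σ⁴ (1 + c) (second MP moment). With σ² = 2 (so σ⁴ = 4) and c = 5/43 = 0.116279: E[X²] = 4 · (1 + 0.116279) = 4 · 1.116279.

So E[X^2] = 4.465116.


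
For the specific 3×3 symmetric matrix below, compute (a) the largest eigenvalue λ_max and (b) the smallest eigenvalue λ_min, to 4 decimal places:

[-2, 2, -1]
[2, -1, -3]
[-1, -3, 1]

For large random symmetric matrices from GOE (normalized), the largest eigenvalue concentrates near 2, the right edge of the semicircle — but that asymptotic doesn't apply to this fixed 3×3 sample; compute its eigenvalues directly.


Since M is real symmetric, all three eigenvalues are real; they are the roots of det(λI − M) = λ³ − (tr M) λ² + s λ − det M, where s is the sum of the principal 2×2 minors.
tr M = -2 + (-1) + 1 = -2.
s = ((-2)·(-1) − 2²) + ((-2)·1 − (-1)²) + ((-1)·1 − (-3)²) = -2 + (-3) + (-10) = -15.
det M (expand along row 1) = (-2)·(-10) − 2·(-1) + (-1)·(-7) = 29.
Characteristic polynomial: λ³ + 2λ² − 15λ − 29 = 0.
Substitute λ = y + (tr M)/3 = y − 0.666667 to remove the quadratic term: y³ + p·y + q = 0 with p = s − (tr M)²/3 = -16.333333 and q = −2(tr M)³/27 + (tr M)·s/3 − det M = -18.407407.
Three real roots ⇒ use the trigonometric (Viète) form: r = 2√(−p/3) = 4.666667, φ = arccos(3q/(p·r)) = arccos(0.724490) = 0.760502 rad.
y_k = r·cos(φ/3 − 2πk/3) for k = 0, 1, 2 gives y = 4.517522, -1.245187, -3.272334.
λ_k = y_k − 0.666667 gives λ = 3.8509, -1.9119, -3.9390 (check: the sum is -2.0000 = tr M).

Hence λ_max = 3.8509 and λ_min = -3.9390.


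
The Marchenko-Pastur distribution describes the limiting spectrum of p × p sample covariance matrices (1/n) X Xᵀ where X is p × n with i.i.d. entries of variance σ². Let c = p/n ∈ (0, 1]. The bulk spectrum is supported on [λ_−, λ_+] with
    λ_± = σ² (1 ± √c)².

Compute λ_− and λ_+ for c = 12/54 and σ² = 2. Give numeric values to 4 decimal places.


c = 12/54 = 0.222222; √c = 0.471405.
λ_− = σ² (1 − √c)² = 2 · (1 − 0.471405)² = 2 · (0.528595)² = 0.558826.
λ_+ = σ² (1 + √c)² = 2 · (1 + 0.471405)² = 2 · (1.471405)² = 4.330063.

Rounded to 4 decimal places: λ_− ≈ 0.5588, λ_+ ≈ 4.3301.


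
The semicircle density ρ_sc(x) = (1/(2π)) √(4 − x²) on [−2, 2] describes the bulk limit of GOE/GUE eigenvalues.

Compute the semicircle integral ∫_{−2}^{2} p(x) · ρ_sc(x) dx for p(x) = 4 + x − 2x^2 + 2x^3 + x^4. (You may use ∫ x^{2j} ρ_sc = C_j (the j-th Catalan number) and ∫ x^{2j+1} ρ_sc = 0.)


Write p(x) = Σ a_i x^i, split into monomials and integrate each against ρ_sc separately.
Using ∫ x^{2j} ρ_sc = C_j = (1/(j+1)) C(2j, j) (Catalan numbers) and ∫ x^{2j+1} ρ_sc = 0 (odd monomials vanish by symmetry):
  i = 0 (even): a_0 · C_{0} = 4 · 1 = 4
  i = 1 (odd): ∫ x^1 ρ_sc = 0 (vanishes)
  i = 2 (even): a_2 · C_{1} = -2 · 1 = -2
  i = 3 (odd): ∫ x^3 ρ_sc = 0 (vanishes)
  i = 4 (even): a_4 · C_{2} = 1 · 2 = 2

Summing the contributions: ∫_{−2}^{2} p(x) ρ_sc(x) dx = 4 + (-2) + 2 = 4.


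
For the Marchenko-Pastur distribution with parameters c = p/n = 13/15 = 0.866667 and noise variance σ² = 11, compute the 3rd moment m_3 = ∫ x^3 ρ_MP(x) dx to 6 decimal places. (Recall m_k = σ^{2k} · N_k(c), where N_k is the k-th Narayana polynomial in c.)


E[X³] = σ⁶ (1 + 3c + c²) (third MP moment). With σ² = 11 (so σ⁶ = 1331) and c = 13/15 = 0.866667: E[X³] = 1331 · (1 + 3·0.866667 + (0.866667)²) = 1331 · 4.351111.

So E[X^3] = 5791.328889.


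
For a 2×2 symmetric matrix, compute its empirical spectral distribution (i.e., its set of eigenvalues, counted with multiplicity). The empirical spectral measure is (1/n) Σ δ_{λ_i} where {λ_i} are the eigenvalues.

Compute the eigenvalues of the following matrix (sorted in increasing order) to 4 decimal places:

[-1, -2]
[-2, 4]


Since M is real symmetric, both eigenvalues are real; they are the roots of det(λI − M) = λ² − (tr M) λ + det M.
tr M = -1 + 4 = 3.
det M = (-1)·4 − (-2)² = -4 − 4 = -8.
Characteristic polynomial: λ² − 3λ − 8 = 0.
Discriminant Δ = (tr M)² − 4·det M = 9 − (-32) = 41; √Δ = 6.403124.
λ = (tr M ± √Δ)/2 = (3 ± 6.403124)/2, giving (tr M − √Δ)/2 = -1.7016 and (tr M + √Δ)/2 = 4.7016.

Eigenvalues sorted in increasing order: [-1.7016, 4.7016].


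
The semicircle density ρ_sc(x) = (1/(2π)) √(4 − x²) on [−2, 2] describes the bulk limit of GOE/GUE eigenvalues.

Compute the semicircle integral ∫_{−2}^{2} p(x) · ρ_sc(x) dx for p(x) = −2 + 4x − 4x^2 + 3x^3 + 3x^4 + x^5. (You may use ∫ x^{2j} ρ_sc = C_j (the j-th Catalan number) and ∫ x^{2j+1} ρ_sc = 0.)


Write p(x) = Σ a_i x^i, split into monomials and integrate each against ρ_sc separately.
Using ∫ x^{2j} ρ_sc = C_j = (1/(j+1)) C(2j, j) (Catalan numbers) and ∫ x^{2j+1} ρ_sc = 0 (odd monomials vanish by symmetry):
  i = 0 (even): a_0 · C_{0} = -2 · 1 = -2
  i = 1 (odd): ∫ x^1 ρ_sc = 0 (vanishes)
  i = 2 (even): a_2 · C_{1} = -4 · 1 = -4
  i = 3 (odd): ∫ x^3 ρ_sc = 0 (vanishes)
  i = 4 (even): a_4 · C_{2} = 3 · 2 = 6
  i = 5 (odd): ∫ x^5 ρ_sc = 0 (vanishes)

Summing the contributions: ∫_{−2}^{2} p(x) ρ_sc(x) dx = (-2) + (-4) + 6 = 0.


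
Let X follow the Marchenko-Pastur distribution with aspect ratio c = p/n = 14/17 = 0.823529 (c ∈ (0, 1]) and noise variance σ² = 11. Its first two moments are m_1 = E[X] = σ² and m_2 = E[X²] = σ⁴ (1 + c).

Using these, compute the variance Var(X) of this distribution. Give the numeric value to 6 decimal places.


m_1 = E[X] = σ² = 11, so m_1² = 121.
m_2 = E[X²] = σ⁴ (1 + c) = 121 · (1 + 0.823529) = 121 · 1.823529 = 220.647059.
(Note m_2 − m_1² simplifies to c · σ⁴ = 0.823529 · 121.)

Var(X) = m_2 − m_1² = 220.647059 − 121 = 99.647059.


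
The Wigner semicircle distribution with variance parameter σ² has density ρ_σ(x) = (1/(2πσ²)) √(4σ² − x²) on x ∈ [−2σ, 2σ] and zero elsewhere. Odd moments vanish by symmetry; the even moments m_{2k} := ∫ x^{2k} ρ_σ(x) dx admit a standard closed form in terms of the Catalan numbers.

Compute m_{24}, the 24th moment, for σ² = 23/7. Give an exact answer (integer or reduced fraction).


By the scaled semicircle moment identity, m_{2k} = σ^{2k} · C_k with k = 12.
C_12 = (1/(k+1)) · C(2k, k) = (1/13) · C(24, 12) = (1/13) · 2704156 = 208012.
σ^{2k} = (σ²)^k = (23/7)^12 = 21914624432020321/13841287201.

Therefore m_{24} = σ^{24} · C_12 = (21914624432020321/13841287201) · 208012 = 651214979621915858836/1977326743.


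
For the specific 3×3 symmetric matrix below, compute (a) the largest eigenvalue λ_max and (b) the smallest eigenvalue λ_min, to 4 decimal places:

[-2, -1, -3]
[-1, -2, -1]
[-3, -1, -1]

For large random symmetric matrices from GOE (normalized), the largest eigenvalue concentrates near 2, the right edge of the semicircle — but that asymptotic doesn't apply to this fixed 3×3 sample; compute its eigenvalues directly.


Since M is real symmetric, all three eigenvalues are real; they are the roots of det(λI − M) = λ³ − (tr M) λ² + s λ − det M, where s is the sum of the principal 2×2 minors.
tr M = -2 + (-2) + (-1) = -5.
s = ((-2)·(-2) − (-1)²) + ((-2)·(-1) − (-3)²) + ((-2)·(-1) − (-1)²) = 3 + (-7) + 1 = -3.
det M (expand along row 1) = (-2)·1 − (-1)·(-2) + (-3)·(-5) = 11.
Characteristic polynomial: λ³ + 5λ² − 3λ − 11 = 0.
Substitute λ = y + (tr M)/3 = y − 1.666667 to remove the quadratic term: y³ + p·y + q = 0 with p = s − (tr M)²/3 = -11.333333 and q = −2(tr M)³/27 + (tr M)·s/3 − det M = 3.259259.
Three real roots ⇒ use the trigonometric (Viète) form: r = 2√(−p/3) = 3.887301, φ = arccos(3q/(p·r)) = arccos(-0.221939) = 1.794599 rad.
y_k = r·cos(φ/3 − 2πk/3) for k = 0, 1, 2 gives y = 3.212274, 0.289728, -3.502002.
λ_k = y_k − 1.666667 gives λ = 1.5456, -1.3769, -5.1687 (check: the sum is -5.0000 = tr M).

Hence λ_max = 1.5456 and λ_min = -5.1687.


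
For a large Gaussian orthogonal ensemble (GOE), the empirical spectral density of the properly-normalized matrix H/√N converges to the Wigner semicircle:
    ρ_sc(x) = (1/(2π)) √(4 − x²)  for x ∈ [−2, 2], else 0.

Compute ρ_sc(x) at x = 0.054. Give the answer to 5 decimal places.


ρ_sc(x) = (1/(2π)) √(4 − x²). With x = 0.054:
  4 − x² = 4 − (0.054)² = 4 − 0.002916 = 3.997084.
  √(4 − x²) = 1.999271.
  1/(2π) = 0.159155.
  ρ_sc(0.054) = 0.159155 · 1.999271 = 0.318194.

Rounded to 5 decimal places: ρ_sc(0.054) ≈ 0.31819.


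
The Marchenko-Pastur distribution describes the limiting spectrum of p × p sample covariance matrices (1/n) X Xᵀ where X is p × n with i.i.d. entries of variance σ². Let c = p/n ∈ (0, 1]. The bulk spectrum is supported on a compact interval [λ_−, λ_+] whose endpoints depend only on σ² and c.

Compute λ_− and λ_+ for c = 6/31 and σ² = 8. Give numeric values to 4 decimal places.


c = 6/31 = 0.193548; √c = 0.439941.
λ_− = σ² (1 − √c)² = 8 · (1 − 0.439941)² = 8 · (0.560059)² = 2.509326.
λ_+ = σ² (1 + √c)² = 8 · (1 + 0.439941)² = 8 · (1.439941)² = 16.587449.

Rounded to 4 decimal places: λ_− ≈ 2.5093, λ_+ ≈ 16.5874.


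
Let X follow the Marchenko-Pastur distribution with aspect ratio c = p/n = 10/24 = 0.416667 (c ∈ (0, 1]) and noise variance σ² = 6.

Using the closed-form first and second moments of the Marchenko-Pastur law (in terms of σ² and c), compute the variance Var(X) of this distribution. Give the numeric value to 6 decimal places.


Recall the MP moments m_1 = E[X] = σ² and m_2 = E[X²] = σ⁴ (1 + c).
m_1 = E[X] = σ² = 6, so m_1² = 36.
m_2 = E[X²] = σ⁴ (1 + c) = 36 · (1 + 0.416667) = 36 · 1.416667 = 51.000000.
(Note m_2 − m_1² simplifies to c · σ⁴ = 0.416667 · 36.)

Var(X) = m_2 − m_1² = 51.000000 − 36 = 15.000000.


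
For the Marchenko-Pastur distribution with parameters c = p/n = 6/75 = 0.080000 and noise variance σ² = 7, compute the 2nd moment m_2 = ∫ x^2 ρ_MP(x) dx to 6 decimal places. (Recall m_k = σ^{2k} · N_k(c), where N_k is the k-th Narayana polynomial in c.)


E[X²] = σ⁴ (1 + c) (second MP moment). With σ² = 7 (so σ⁴ = 49) and c = 6/75 = 0.080000: E[X²] = 49 · (1 + 0.080000) = 49 · 1.080000.

So E[X^2] = 52.920000.


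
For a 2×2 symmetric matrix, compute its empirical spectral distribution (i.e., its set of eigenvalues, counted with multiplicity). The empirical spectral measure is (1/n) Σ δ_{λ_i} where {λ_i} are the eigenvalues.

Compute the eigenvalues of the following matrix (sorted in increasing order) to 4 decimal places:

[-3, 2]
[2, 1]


Since M is real symmetric, both eigenvalues are real; they are the roots of det(λI − M) = λ² − (tr M) λ + det M.
tr M = -3 + 1 = -2.
det M = (-3)·1 − 2² = -3 − 4 = -7.
Characteristic polynomial: λ² + 2λ − 7 = 0.
Discriminant Δ = (tr M)² − 4·det M = 4 − (-28) = 32; √Δ = 5.656854.
λ = (tr M ± √Δ)/2 = (-2 ± 5.656854)/2, giving (tr M − √Δ)/2 = -3.8284 and (tr M + √Δ)/2 = 1.8284.

Eigenvalues sorted in increasing order: [-3.8284, 1.8284].


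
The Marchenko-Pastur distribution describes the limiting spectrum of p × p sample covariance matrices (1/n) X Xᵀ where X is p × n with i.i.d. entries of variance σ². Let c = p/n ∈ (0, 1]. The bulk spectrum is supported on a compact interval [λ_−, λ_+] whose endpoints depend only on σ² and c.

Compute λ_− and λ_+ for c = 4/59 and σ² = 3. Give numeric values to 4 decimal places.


c = 4/59 = 0.067797; √c = 0.260378.
λ_− = σ² (1 − √c)² = 3 · (1 − 0.260378)² = 3 · (0.739622)² = 1.641123.
λ_+ = σ² (1 + √c)² = 3 · (1 + 0.260378)² = 3 · (1.260378)² = 4.765657.

Rounded to 4 decimal places: λ_− ≈ 1.6411, λ_+ ≈ 4.7657.


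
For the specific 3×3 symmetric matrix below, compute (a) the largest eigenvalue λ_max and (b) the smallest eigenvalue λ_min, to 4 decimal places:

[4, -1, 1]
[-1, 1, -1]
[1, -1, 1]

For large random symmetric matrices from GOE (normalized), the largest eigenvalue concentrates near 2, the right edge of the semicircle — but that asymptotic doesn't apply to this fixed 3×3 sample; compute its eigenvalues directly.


Since M is real symmetric, all three eigenvalues are real; they are the roots of det(λI − M) = λ³ − (tr M) λ² + s λ − det M, where s is the sum of the principal 2×2 minors.
tr M = 4 + 1 + 1 = 6.
s = (4·1 − (-1)²) + (4·1 − 1²) + (1·1 − (-1)²) = 3 + 3 + 0 = 6.
det M (expand along row 1) = 4·0 − (-1)·0 + 1·0 = 0.
Characteristic polynomial: λ³ − 6λ² + 6λ = 0.
Substitute λ = y + (tr M)/3 = y + 2.000000 to remove the quadratic term: y³ + p·y + q = 0 with p = s − (tr M)²/3 = -6.000000 and q = −2(tr M)³/27 + (tr M)·s/3 − det M = -4.000000.
Three real roots ⇒ use the trigonometric (Viète) form: r = 2√(−p/3) = 2.828427, φ = arccos(3q/(p·r)) = arccos(0.707107) = 0.785398 rad.
y_k = r·cos(φ/3 − 2πk/3) for k = 0, 1, 2 gives y = 2.732051, -0.732051, -2.000000.
λ_k = y_k + 2.000000 gives λ = 4.7321, 1.2679, 0.0000 (check: the sum is 6.0000 = tr M).

Hence λ_max = 4.7321 and λ_min = 0.0000.


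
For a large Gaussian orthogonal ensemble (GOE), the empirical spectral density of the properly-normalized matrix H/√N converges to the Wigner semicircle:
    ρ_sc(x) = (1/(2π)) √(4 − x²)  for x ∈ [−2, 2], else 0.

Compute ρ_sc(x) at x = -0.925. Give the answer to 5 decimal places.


ρ_sc(x) = (1/(2π)) √(4 − x²). With x = -0.925:
  4 − x² = 4 − (-0.925)² = 4 − 0.855625 = 3.144375.
  √(4 − x²) = 1.773239.
  1/(2π) = 0.159155.
  ρ_sc(-0.925) = 0.159155 · 1.773239 = 0.282220.

Rounded to 5 decimal places: ρ_sc(-0.925) ≈ 0.28222.


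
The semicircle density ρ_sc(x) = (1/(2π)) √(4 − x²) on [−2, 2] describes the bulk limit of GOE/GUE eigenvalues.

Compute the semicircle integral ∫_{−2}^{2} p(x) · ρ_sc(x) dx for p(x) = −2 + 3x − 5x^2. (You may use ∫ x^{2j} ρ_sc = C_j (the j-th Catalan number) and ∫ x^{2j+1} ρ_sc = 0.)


Write p(x) = Σ a_i x^i, split into monomials and integrate each against ρ_sc separately.
Using ∫ x^{2j} ρ_sc = C_j = (1/(j+1)) C(2j, j) (Catalan numbers) and ∫ x^{2j+1} ρ_sc = 0 (odd monomials vanish by symmetry):
  i = 0 (even): a_0 · C_{0} = -2 · 1 = -2
  i = 1 (odd): ∫ x^1 ρ_sc = 0 (vanishes)
  i = 2 (even): a_2 · C_{1} = -5 · 1 = -5

Summing the contributions: ∫_{−2}^{2} p(x) ρ_sc(x) dx = (-2) + (-5) = -7.


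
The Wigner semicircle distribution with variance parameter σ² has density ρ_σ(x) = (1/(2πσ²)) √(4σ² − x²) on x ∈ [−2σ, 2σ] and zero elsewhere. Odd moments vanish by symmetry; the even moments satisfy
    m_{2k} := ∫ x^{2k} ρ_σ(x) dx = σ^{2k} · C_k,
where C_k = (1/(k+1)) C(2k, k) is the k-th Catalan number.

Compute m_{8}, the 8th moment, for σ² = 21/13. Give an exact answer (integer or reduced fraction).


By the scaled semicircle moment identity, m_{2k} = σ^{2k} · C_k with k = 4.
C_4 = (1/(k+1)) · C(2k, k) = (1/5) · C(8, 4) = (1/5) · 70 = 14.
σ^{2k} = (σ²)^k = (21/13)^4 = 194481/28561.

Therefore m_{8} = σ^{8} · C_4 = (194481/28561) · 14 = 2722734/28561.


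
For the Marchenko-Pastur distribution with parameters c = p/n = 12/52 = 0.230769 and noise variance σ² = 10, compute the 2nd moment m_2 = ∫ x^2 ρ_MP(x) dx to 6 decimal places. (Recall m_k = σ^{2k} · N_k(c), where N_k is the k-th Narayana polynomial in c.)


E[X²] = σ⁴ (1 + c) (second MP moment). With σ² = 10 (so σ⁴ = 100) and c = 12/52 = 0.230769: E[X²] = 100 · (1 + 0.230769) = 100 · 1.230769.

So E[X^2] = 123.076923.


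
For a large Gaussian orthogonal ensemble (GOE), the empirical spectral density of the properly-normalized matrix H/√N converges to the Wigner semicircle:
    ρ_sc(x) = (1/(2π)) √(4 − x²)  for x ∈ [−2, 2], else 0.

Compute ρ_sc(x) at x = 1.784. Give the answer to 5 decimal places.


ρ_sc(x) = (1/(2π)) √(4 − x²). With x = 1.784:
  4 − x² = 4 − (1.784)² = 4 − 3.182656 = 0.817344.
  √(4 − x²) = 0.904071.
  1/(2π) = 0.159155.
  ρ_sc(1.784) = 0.159155 · 0.904071 = 0.143887.

Rounded to 5 decimal places: ρ_sc(1.784) ≈ 0.14389.


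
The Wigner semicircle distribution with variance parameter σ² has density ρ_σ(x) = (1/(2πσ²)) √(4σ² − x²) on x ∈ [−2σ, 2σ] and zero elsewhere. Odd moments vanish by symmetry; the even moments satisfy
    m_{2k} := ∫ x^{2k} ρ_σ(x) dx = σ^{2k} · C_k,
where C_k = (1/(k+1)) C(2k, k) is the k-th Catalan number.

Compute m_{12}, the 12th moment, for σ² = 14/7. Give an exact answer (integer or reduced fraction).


By the scaled semicircle moment identity, m_{2k} = σ^{2k} · C_k with k = 6.
C_6 = (1/(k+1)) · C(2k, k) = (1/7) · C(12, 6) = (1/7) · 924 = 132.
σ^{2k} = (σ²)^k = (14/7)^6 = 64.

Therefore m_{12} = σ^{12} · C_6 = 64 · 132 = 8448.


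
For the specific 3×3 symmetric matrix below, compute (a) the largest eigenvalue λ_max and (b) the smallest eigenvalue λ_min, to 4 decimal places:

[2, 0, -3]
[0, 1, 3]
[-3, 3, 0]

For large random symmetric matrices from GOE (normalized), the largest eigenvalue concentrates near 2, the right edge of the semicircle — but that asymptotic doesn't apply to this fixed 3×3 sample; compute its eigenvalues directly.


Since M is real symmetric, all three eigenvalues are real; they are the roots of det(λI − M) = λ³ − (tr M) λ² + s λ − det M, where s is the sum of the principal 2×2 minors.
tr M = 2 + 1 + 0 = 3.
s = (2·1 − 0²) + (2·0 − (-3)²) + (1·0 − 3²) = 2 + (-9) + (-9) = -16.
det M (expand along row 1) = 2·(-9) − 0·9 + (-3)·3 = -27.
Characteristic polynomial: λ³ − 3λ² − 16λ + 27 = 0.
Substitute λ = y + (tr M)/3 = y + 1.000000 to remove the quadratic term: y³ + p·y + q = 0 with p = s − (tr M)²/3 = -19.000000 and q = −2(tr M)³/27 + (tr M)·s/3 − det M = 9.000000.
Three real roots ⇒ use the trigonometric (Viète) form: r = 2√(−p/3) = 5.033223, φ = arccos(3q/(p·r)) = arccos(-0.282335) = 1.857023 rad.
y_k = r·cos(φ/3 − 2πk/3) for k = 0, 1, 2 gives y = 4.099332, 0.479486, -4.578818.
λ_k = y_k + 1.000000 gives λ = 5.0993, 1.4795, -3.5788 (check: the sum is 3.0000 = tr M).

Hence λ_max = 5.0993 and λ_min = -3.5788.


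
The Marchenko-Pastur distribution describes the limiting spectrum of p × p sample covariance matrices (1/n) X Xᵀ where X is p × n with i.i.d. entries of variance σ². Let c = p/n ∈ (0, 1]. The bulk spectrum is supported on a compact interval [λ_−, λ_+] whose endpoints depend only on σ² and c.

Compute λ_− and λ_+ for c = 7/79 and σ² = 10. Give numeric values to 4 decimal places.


c = 7/79 = 0.088608; √c = 0.297670.
λ_− = σ² (1 − √c)² = 10 · (1 − 0.297670)² = 10 · (0.702330)² = 4.932670.
λ_+ = σ² (1 + √c)² = 10 · (1 + 0.297670)² = 10 · (1.297670)² = 16.839482.

Rounded to 4 decimal places: λ_− ≈ 4.9327, λ_+ ≈ 16.8395.


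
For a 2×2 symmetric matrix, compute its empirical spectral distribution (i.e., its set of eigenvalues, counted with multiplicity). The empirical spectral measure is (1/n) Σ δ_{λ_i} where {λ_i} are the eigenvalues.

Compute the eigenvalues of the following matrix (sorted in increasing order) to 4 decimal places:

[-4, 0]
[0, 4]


Since M is real symmetric, both eigenvalues are real; they are the roots of det(λI − M) = λ² − (tr M) λ + det M.
tr M = -4 + 4 = 0.
det M = (-4)·4 − 0² = -16 − 0 = -16.
Characteristic polynomial: λ² − 16 = 0.
Discriminant Δ = (tr M)² − 4·det M = 0 − (-64) = 64; √Δ = 8.000000.
λ = (tr M ± √Δ)/2 = (0 ± 8.000000)/2, giving (tr M − √Δ)/2 = -4.0000 and (tr M + √Δ)/2 = 4.0000.

Eigenvalues sorted in increasing order: [-4.0000, 4.0000].


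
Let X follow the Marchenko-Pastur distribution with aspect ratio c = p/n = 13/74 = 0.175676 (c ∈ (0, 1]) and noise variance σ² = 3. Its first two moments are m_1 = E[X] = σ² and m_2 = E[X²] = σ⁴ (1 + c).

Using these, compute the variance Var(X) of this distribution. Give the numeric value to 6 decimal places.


m_1 = E[X] = σ² = 3, so m_1² = 9.
m_2 = E[X²] = σ⁴ (1 + c) = 9 · (1 + 0.175676) = 9 · 1.175676 = 10.581081.
(Note m_2 − m_1² simplifies to c · σ⁴ = 0.175676 · 9.)

Var(X) = m_2 − m_1² = 10.581081 − 9 = 1.581081.


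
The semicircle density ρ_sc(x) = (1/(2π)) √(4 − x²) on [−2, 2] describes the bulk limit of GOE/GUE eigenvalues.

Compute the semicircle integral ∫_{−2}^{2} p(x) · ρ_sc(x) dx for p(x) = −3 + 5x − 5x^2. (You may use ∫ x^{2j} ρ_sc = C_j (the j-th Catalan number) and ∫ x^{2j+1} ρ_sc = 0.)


Write p(x) = Σ a_i x^i, split into monomials and integrate each against ρ_sc separately.
Using ∫ x^{2j} ρ_sc = C_j = (1/(j+1)) C(2j, j) (Catalan numbers) and ∫ x^{2j+1} ρ_sc = 0 (odd monomials vanish by symmetry):
  i = 0 (even): a_0 · C_{0} = -3 · 1 = -3
  i = 1 (odd): ∫ x^1 ρ_sc = 0 (vanishes)
  i = 2 (even): a_2 · C_{1} = -5 · 1 = -5

Summing the contributions: ∫_{−2}^{2} p(x) ρ_sc(x) dx = (-3) + (-5) = -8.


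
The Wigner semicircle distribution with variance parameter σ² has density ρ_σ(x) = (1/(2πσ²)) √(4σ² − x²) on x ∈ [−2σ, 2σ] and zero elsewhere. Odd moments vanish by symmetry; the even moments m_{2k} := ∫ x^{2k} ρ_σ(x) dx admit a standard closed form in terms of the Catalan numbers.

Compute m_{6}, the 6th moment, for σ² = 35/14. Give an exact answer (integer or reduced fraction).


By the scaled semicircle moment identity, m_{2k} = σ^{2k} · C_k with k = 3.
C_3 = (1/(k+1)) · C(2k, k) = (1/4) · C(6, 3) = (1/4) · 20 = 5.
σ^{2k} = (σ²)^k = (35/14)^3 = 125/8.

Therefore m_{6} = σ^{6} · C_3 = (125/8) · 5 = 625/8.


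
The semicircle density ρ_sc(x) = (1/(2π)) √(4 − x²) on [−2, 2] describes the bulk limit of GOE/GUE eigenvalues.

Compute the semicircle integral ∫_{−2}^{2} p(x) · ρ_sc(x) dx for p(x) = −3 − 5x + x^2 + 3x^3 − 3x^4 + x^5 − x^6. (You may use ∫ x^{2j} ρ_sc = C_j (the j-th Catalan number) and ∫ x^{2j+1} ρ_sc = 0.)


Write p(x) = Σ a_i x^i, split into monomials and integrate each against ρ_sc separately.
Using ∫ x^{2j} ρ_sc = C_j = (1/(j+1)) C(2j, j) (Catalan numbers) and ∫ x^{2j+1} ρ_sc = 0 (odd monomials vanish by symmetry):
  i = 0 (even): a_0 · C_{0} = -3 · 1 = -3
  i = 1 (odd): ∫ x^1 ρ_sc = 0 (vanishes)
  i = 2 (even): a_2 · C_{1} = 1 · 1 = 1
  i = 3 (odd): ∫ x^3 ρ_sc = 0 (vanishes)
  i = 4 (even): a_4 · C_{2} = -3 · 2 = -6
  i = 5 (odd): ∫ x^5 ρ_sc = 0 (vanishes)
  i = 6 (even): a_6 · C_{3} = -1 · 5 = -5

Summing the contributions: ∫_{−2}^{2} p(x) ρ_sc(x) dx = (-3) + 1 + (-6) + (-5) = -13.
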